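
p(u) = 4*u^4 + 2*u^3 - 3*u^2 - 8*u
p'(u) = 16*u^3 + 6*u^2 - 6*u - 8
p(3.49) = 613.98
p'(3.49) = 724.28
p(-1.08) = 8.06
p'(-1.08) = -14.68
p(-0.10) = 0.77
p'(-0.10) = -7.36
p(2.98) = 317.89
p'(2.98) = 450.82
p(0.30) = -2.58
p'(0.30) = -8.83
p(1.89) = 38.71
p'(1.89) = 110.11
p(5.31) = 3352.45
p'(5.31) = 2524.86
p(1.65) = 17.26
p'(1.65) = 70.31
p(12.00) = 85872.00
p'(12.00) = 28432.00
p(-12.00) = 79152.00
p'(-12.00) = -26720.00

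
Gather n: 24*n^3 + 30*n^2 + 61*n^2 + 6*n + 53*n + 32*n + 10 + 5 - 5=24*n^3 + 91*n^2 + 91*n + 10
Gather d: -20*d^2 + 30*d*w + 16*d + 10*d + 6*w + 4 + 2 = -20*d^2 + d*(30*w + 26) + 6*w + 6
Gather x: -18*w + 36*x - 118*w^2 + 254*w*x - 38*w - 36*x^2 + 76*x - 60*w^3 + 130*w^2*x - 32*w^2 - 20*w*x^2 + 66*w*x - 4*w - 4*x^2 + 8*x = -60*w^3 - 150*w^2 - 60*w + x^2*(-20*w - 40) + x*(130*w^2 + 320*w + 120)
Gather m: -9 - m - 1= -m - 10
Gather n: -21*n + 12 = 12 - 21*n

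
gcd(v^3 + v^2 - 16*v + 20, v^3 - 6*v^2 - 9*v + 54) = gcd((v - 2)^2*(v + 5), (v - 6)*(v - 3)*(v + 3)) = 1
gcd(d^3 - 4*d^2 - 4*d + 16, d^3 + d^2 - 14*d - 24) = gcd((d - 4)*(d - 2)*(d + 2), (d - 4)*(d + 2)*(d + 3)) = d^2 - 2*d - 8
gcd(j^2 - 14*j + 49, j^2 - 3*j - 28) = j - 7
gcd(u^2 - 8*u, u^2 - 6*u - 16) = u - 8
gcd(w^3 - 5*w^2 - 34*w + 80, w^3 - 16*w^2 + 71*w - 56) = w - 8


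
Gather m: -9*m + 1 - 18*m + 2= 3 - 27*m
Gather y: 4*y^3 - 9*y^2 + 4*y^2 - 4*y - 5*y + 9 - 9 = 4*y^3 - 5*y^2 - 9*y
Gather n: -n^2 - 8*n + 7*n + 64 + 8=-n^2 - n + 72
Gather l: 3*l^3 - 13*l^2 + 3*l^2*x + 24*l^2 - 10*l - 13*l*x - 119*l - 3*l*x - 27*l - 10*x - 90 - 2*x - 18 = 3*l^3 + l^2*(3*x + 11) + l*(-16*x - 156) - 12*x - 108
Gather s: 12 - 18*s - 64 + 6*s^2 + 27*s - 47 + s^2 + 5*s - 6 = 7*s^2 + 14*s - 105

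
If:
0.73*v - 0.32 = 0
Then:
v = 0.44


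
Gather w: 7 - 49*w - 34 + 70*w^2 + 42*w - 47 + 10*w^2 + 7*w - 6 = 80*w^2 - 80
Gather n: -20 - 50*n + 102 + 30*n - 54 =28 - 20*n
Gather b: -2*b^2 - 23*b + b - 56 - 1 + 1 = -2*b^2 - 22*b - 56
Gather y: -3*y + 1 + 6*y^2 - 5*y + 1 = 6*y^2 - 8*y + 2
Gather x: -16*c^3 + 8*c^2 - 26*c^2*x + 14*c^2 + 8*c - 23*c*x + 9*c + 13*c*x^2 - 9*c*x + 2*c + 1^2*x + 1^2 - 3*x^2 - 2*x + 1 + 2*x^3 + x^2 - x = -16*c^3 + 22*c^2 + 19*c + 2*x^3 + x^2*(13*c - 2) + x*(-26*c^2 - 32*c - 2) + 2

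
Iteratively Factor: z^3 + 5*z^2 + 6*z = (z)*(z^2 + 5*z + 6) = z*(z + 2)*(z + 3)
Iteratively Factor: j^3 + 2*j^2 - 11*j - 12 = (j - 3)*(j^2 + 5*j + 4) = (j - 3)*(j + 1)*(j + 4)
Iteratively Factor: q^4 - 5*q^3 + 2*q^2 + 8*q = (q + 1)*(q^3 - 6*q^2 + 8*q) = (q - 4)*(q + 1)*(q^2 - 2*q) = q*(q - 4)*(q + 1)*(q - 2)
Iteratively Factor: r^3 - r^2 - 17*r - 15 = (r - 5)*(r^2 + 4*r + 3) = (r - 5)*(r + 1)*(r + 3)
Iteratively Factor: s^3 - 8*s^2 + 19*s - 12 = (s - 3)*(s^2 - 5*s + 4) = (s - 3)*(s - 1)*(s - 4)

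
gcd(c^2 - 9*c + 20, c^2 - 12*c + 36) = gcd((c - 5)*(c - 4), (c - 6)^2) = 1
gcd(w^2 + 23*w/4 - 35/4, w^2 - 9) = 1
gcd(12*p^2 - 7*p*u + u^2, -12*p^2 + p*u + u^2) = 3*p - u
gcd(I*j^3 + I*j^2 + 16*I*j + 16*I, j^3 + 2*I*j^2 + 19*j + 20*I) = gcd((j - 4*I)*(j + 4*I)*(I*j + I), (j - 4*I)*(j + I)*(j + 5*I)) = j - 4*I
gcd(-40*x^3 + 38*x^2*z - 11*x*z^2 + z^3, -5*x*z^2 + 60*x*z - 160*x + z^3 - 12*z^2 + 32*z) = 5*x - z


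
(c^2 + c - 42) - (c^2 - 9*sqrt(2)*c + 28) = c + 9*sqrt(2)*c - 70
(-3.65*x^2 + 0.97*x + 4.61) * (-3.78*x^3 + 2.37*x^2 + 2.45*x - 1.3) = 13.797*x^5 - 12.3171*x^4 - 24.0694*x^3 + 18.0472*x^2 + 10.0335*x - 5.993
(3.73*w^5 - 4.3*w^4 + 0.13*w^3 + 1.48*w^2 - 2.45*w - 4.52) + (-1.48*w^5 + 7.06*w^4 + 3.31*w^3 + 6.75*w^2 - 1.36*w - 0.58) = 2.25*w^5 + 2.76*w^4 + 3.44*w^3 + 8.23*w^2 - 3.81*w - 5.1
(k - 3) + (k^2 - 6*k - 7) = k^2 - 5*k - 10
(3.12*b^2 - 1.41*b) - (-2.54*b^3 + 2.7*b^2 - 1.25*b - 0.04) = 2.54*b^3 + 0.42*b^2 - 0.16*b + 0.04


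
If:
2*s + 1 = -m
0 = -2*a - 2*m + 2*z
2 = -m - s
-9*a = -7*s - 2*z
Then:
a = 1/7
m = -3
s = 1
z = -20/7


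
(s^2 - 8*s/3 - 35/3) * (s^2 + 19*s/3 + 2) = s^4 + 11*s^3/3 - 239*s^2/9 - 713*s/9 - 70/3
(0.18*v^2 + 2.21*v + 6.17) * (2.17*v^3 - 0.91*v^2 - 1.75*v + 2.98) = 0.3906*v^5 + 4.6319*v^4 + 11.0628*v^3 - 8.9458*v^2 - 4.2117*v + 18.3866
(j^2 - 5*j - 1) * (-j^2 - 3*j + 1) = -j^4 + 2*j^3 + 17*j^2 - 2*j - 1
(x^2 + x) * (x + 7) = x^3 + 8*x^2 + 7*x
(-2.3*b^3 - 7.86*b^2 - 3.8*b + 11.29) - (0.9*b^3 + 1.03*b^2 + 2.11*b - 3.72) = -3.2*b^3 - 8.89*b^2 - 5.91*b + 15.01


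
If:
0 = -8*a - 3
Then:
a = -3/8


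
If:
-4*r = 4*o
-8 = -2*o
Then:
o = 4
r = -4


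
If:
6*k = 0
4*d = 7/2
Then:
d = 7/8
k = 0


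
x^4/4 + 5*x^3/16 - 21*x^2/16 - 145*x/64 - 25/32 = (x/4 + 1/2)*(x - 5/2)*(x + 1/2)*(x + 5/4)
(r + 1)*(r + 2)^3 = r^4 + 7*r^3 + 18*r^2 + 20*r + 8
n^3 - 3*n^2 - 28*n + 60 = (n - 6)*(n - 2)*(n + 5)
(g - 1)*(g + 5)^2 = g^3 + 9*g^2 + 15*g - 25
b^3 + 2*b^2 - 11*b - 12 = (b - 3)*(b + 1)*(b + 4)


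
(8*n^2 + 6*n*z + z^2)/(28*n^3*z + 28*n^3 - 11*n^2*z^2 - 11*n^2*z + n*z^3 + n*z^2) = (8*n^2 + 6*n*z + z^2)/(n*(28*n^2*z + 28*n^2 - 11*n*z^2 - 11*n*z + z^3 + z^2))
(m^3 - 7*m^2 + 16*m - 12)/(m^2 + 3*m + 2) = (m^3 - 7*m^2 + 16*m - 12)/(m^2 + 3*m + 2)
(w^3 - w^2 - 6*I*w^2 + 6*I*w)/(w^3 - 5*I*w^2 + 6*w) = (w - 1)/(w + I)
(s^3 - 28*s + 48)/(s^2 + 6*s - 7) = (s^3 - 28*s + 48)/(s^2 + 6*s - 7)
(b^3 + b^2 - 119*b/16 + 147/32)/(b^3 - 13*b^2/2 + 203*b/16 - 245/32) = (8*b^2 + 22*b - 21)/(8*b^2 - 38*b + 35)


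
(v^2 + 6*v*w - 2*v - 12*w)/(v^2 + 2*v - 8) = (v + 6*w)/(v + 4)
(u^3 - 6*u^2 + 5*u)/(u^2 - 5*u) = u - 1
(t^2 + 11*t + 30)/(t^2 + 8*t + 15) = (t + 6)/(t + 3)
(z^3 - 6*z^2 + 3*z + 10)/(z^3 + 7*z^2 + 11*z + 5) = (z^2 - 7*z + 10)/(z^2 + 6*z + 5)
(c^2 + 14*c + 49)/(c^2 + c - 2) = (c^2 + 14*c + 49)/(c^2 + c - 2)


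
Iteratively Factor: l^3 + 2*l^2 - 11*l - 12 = (l + 4)*(l^2 - 2*l - 3) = (l + 1)*(l + 4)*(l - 3)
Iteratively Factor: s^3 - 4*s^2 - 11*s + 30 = (s - 5)*(s^2 + s - 6) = (s - 5)*(s + 3)*(s - 2)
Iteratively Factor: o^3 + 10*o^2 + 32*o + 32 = (o + 4)*(o^2 + 6*o + 8) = (o + 4)^2*(o + 2)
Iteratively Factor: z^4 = (z)*(z^3) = z^2*(z^2) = z^3*(z)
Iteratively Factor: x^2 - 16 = (x - 4)*(x + 4)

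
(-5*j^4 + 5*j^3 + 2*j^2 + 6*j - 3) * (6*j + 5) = -30*j^5 + 5*j^4 + 37*j^3 + 46*j^2 + 12*j - 15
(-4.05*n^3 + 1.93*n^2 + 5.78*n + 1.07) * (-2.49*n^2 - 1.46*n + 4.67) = 10.0845*n^5 + 1.1073*n^4 - 36.1235*n^3 - 2.09*n^2 + 25.4304*n + 4.9969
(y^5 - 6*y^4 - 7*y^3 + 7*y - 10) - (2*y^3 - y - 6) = y^5 - 6*y^4 - 9*y^3 + 8*y - 4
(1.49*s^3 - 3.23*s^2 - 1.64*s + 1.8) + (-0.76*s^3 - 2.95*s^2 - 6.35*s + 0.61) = 0.73*s^3 - 6.18*s^2 - 7.99*s + 2.41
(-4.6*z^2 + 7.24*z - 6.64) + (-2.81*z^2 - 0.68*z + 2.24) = -7.41*z^2 + 6.56*z - 4.4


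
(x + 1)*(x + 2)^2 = x^3 + 5*x^2 + 8*x + 4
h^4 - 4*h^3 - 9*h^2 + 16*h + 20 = (h - 5)*(h - 2)*(h + 1)*(h + 2)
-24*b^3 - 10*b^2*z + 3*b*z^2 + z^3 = (-3*b + z)*(2*b + z)*(4*b + z)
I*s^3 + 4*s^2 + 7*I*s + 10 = (s - 5*I)*(s + 2*I)*(I*s + 1)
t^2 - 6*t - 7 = (t - 7)*(t + 1)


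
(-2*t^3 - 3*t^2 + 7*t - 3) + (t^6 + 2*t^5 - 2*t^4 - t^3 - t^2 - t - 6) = t^6 + 2*t^5 - 2*t^4 - 3*t^3 - 4*t^2 + 6*t - 9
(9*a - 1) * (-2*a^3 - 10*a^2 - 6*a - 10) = -18*a^4 - 88*a^3 - 44*a^2 - 84*a + 10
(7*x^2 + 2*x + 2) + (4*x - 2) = 7*x^2 + 6*x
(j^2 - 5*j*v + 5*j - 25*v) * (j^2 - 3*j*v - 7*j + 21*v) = j^4 - 8*j^3*v - 2*j^3 + 15*j^2*v^2 + 16*j^2*v - 35*j^2 - 30*j*v^2 + 280*j*v - 525*v^2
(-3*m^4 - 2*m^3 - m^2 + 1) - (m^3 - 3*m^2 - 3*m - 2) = -3*m^4 - 3*m^3 + 2*m^2 + 3*m + 3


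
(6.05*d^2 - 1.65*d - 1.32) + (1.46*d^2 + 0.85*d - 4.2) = 7.51*d^2 - 0.8*d - 5.52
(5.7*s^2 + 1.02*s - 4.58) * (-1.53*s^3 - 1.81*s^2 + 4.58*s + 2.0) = -8.721*s^5 - 11.8776*s^4 + 31.2672*s^3 + 24.3614*s^2 - 18.9364*s - 9.16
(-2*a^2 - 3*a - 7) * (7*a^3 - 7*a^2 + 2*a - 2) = -14*a^5 - 7*a^4 - 32*a^3 + 47*a^2 - 8*a + 14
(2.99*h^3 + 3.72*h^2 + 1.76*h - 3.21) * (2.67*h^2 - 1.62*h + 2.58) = 7.9833*h^5 + 5.0886*h^4 + 6.387*h^3 - 1.8243*h^2 + 9.741*h - 8.2818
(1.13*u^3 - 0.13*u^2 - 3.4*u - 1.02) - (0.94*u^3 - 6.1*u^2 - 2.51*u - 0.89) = 0.19*u^3 + 5.97*u^2 - 0.89*u - 0.13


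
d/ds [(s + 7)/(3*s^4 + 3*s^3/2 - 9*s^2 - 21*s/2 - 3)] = 2*(-6*s^3 - 52*s^2 + 37*s + 47)/(3*(4*s^7 - 23*s^5 - 17*s^4 + 31*s^3 + 49*s^2 + 24*s + 4))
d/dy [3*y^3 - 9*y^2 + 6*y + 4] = 9*y^2 - 18*y + 6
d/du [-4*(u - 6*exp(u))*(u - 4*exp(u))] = 40*u*exp(u) - 8*u - 192*exp(2*u) + 40*exp(u)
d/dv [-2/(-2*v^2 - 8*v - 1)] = 8*(-v - 2)/(2*v^2 + 8*v + 1)^2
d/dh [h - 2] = 1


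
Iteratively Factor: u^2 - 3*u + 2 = (u - 2)*(u - 1)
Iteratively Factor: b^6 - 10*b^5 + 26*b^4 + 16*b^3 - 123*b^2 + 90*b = (b - 1)*(b^5 - 9*b^4 + 17*b^3 + 33*b^2 - 90*b) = (b - 5)*(b - 1)*(b^4 - 4*b^3 - 3*b^2 + 18*b) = (b - 5)*(b - 3)*(b - 1)*(b^3 - b^2 - 6*b) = (b - 5)*(b - 3)*(b - 1)*(b + 2)*(b^2 - 3*b) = (b - 5)*(b - 3)^2*(b - 1)*(b + 2)*(b)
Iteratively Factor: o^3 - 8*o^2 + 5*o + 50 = (o - 5)*(o^2 - 3*o - 10) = (o - 5)*(o + 2)*(o - 5)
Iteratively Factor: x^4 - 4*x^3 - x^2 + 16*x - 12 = (x - 3)*(x^3 - x^2 - 4*x + 4) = (x - 3)*(x + 2)*(x^2 - 3*x + 2) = (x - 3)*(x - 2)*(x + 2)*(x - 1)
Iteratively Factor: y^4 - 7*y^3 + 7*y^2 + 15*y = (y + 1)*(y^3 - 8*y^2 + 15*y) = (y - 5)*(y + 1)*(y^2 - 3*y) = (y - 5)*(y - 3)*(y + 1)*(y)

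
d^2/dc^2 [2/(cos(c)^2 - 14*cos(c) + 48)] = (-8*sin(c)^4 + 12*sin(c)^2 - 1449*cos(c) + 21*cos(3*c) + 588)/((cos(c) - 8)^3*(cos(c) - 6)^3)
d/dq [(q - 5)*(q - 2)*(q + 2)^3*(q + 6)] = 6*q^5 + 25*q^4 - 104*q^3 - 408*q^2 - 64*q + 464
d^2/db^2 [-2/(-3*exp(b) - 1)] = (18*exp(b) - 6)*exp(b)/(3*exp(b) + 1)^3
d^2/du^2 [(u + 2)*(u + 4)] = 2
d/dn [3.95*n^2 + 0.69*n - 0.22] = 7.9*n + 0.69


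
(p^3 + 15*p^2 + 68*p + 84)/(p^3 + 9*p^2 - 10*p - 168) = (p + 2)/(p - 4)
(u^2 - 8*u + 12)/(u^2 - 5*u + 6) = (u - 6)/(u - 3)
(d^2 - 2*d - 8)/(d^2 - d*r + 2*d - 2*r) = (4 - d)/(-d + r)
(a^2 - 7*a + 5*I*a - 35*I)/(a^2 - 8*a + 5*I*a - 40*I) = (a - 7)/(a - 8)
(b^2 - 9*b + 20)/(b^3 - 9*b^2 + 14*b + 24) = (b - 5)/(b^2 - 5*b - 6)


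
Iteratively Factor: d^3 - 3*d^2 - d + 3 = (d - 1)*(d^2 - 2*d - 3) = (d - 1)*(d + 1)*(d - 3)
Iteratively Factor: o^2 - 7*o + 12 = (o - 4)*(o - 3)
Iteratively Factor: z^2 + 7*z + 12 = (z + 4)*(z + 3)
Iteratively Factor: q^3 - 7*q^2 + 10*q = (q - 2)*(q^2 - 5*q) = q*(q - 2)*(q - 5)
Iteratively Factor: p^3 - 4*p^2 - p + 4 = (p - 1)*(p^2 - 3*p - 4) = (p - 1)*(p + 1)*(p - 4)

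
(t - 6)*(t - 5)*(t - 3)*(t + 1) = t^4 - 13*t^3 + 49*t^2 - 27*t - 90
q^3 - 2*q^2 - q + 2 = (q - 2)*(q - 1)*(q + 1)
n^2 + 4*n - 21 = (n - 3)*(n + 7)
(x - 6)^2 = x^2 - 12*x + 36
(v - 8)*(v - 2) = v^2 - 10*v + 16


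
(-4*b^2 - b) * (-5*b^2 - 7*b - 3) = 20*b^4 + 33*b^3 + 19*b^2 + 3*b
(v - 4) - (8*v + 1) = -7*v - 5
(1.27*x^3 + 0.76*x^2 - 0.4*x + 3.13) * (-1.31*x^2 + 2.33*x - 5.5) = -1.6637*x^5 + 1.9635*x^4 - 4.6902*x^3 - 9.2123*x^2 + 9.4929*x - 17.215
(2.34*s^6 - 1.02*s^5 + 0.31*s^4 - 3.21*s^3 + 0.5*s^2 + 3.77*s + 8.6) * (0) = 0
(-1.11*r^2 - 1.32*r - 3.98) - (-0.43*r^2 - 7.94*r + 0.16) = -0.68*r^2 + 6.62*r - 4.14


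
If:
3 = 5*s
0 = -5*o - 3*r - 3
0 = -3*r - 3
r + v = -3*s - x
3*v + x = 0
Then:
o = 0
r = -1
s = 3/5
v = 2/5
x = -6/5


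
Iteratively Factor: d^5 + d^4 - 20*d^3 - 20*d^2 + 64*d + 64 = (d + 2)*(d^4 - d^3 - 18*d^2 + 16*d + 32) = (d + 2)*(d + 4)*(d^3 - 5*d^2 + 2*d + 8) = (d - 4)*(d + 2)*(d + 4)*(d^2 - d - 2) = (d - 4)*(d + 1)*(d + 2)*(d + 4)*(d - 2)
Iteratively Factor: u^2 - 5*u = (u - 5)*(u)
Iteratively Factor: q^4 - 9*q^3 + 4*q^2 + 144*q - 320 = (q + 4)*(q^3 - 13*q^2 + 56*q - 80) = (q - 4)*(q + 4)*(q^2 - 9*q + 20) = (q - 4)^2*(q + 4)*(q - 5)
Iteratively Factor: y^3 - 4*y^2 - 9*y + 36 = (y - 3)*(y^2 - y - 12) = (y - 4)*(y - 3)*(y + 3)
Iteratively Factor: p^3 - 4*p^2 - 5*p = (p)*(p^2 - 4*p - 5) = p*(p - 5)*(p + 1)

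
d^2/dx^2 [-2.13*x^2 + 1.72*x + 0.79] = -4.26000000000000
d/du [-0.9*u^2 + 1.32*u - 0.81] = 1.32 - 1.8*u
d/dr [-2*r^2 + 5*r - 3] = 5 - 4*r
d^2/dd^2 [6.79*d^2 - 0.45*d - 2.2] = 13.5800000000000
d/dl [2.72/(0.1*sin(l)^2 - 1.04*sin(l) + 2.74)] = (2.8288 - 0.544*sin(l))*cos(l)/(0.1*sin(l)^2 - 1.04*sin(l) + 2.74)^2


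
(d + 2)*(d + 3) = d^2 + 5*d + 6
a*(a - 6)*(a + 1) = a^3 - 5*a^2 - 6*a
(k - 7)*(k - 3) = k^2 - 10*k + 21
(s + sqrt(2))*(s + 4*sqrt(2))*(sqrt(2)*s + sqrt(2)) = sqrt(2)*s^3 + sqrt(2)*s^2 + 10*s^2 + 10*s + 8*sqrt(2)*s + 8*sqrt(2)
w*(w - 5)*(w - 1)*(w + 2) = w^4 - 4*w^3 - 7*w^2 + 10*w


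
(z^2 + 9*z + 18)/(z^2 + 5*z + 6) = (z + 6)/(z + 2)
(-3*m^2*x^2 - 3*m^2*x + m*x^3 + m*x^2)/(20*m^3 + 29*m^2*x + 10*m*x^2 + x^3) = m*x*(-3*m*x - 3*m + x^2 + x)/(20*m^3 + 29*m^2*x + 10*m*x^2 + x^3)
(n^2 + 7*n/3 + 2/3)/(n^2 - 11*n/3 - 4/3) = (n + 2)/(n - 4)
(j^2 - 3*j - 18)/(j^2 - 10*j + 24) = (j + 3)/(j - 4)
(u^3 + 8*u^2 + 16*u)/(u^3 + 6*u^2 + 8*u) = (u + 4)/(u + 2)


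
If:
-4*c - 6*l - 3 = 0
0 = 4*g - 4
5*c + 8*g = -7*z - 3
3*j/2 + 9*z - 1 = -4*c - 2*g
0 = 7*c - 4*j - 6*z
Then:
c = 538/101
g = 1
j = 1756/101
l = -2455/606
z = -543/101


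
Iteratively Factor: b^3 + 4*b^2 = (b + 4)*(b^2) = b*(b + 4)*(b)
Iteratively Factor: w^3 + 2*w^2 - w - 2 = (w + 2)*(w^2 - 1) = (w + 1)*(w + 2)*(w - 1)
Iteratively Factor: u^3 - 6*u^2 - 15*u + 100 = (u - 5)*(u^2 - u - 20) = (u - 5)^2*(u + 4)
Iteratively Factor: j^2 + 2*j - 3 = (j + 3)*(j - 1)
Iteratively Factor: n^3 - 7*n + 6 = (n - 2)*(n^2 + 2*n - 3) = (n - 2)*(n - 1)*(n + 3)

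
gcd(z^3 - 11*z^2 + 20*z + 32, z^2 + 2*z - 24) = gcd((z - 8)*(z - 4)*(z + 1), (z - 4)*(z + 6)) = z - 4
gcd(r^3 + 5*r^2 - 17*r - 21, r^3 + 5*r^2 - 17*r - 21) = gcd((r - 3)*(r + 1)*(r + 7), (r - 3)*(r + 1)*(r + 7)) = r^3 + 5*r^2 - 17*r - 21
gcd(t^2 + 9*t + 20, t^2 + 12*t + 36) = 1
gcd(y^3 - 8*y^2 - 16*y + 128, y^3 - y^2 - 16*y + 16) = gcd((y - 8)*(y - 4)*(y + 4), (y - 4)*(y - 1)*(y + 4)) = y^2 - 16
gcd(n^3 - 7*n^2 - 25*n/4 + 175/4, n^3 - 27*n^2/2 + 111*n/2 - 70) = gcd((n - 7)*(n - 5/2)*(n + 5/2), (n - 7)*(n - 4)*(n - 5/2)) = n^2 - 19*n/2 + 35/2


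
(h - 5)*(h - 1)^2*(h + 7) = h^4 - 38*h^2 + 72*h - 35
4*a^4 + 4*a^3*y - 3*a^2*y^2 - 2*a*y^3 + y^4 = (-2*a + y)^2*(a + y)^2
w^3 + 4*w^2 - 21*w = w*(w - 3)*(w + 7)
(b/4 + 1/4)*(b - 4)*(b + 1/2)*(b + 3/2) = b^4/4 - b^3/4 - 37*b^2/16 - 41*b/16 - 3/4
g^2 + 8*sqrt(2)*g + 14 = (g + sqrt(2))*(g + 7*sqrt(2))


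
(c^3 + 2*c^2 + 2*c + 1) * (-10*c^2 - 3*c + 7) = -10*c^5 - 23*c^4 - 19*c^3 - 2*c^2 + 11*c + 7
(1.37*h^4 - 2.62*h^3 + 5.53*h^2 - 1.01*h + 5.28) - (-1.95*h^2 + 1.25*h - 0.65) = 1.37*h^4 - 2.62*h^3 + 7.48*h^2 - 2.26*h + 5.93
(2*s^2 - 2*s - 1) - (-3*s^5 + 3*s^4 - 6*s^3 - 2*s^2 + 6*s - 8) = 3*s^5 - 3*s^4 + 6*s^3 + 4*s^2 - 8*s + 7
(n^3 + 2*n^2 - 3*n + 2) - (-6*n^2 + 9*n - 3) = n^3 + 8*n^2 - 12*n + 5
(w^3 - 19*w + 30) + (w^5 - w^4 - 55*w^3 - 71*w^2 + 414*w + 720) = w^5 - w^4 - 54*w^3 - 71*w^2 + 395*w + 750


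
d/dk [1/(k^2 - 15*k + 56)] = (15 - 2*k)/(k^2 - 15*k + 56)^2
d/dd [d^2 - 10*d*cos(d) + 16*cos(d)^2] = 10*d*sin(d) + 2*d - 16*sin(2*d) - 10*cos(d)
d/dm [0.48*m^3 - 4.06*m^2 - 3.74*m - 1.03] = 1.44*m^2 - 8.12*m - 3.74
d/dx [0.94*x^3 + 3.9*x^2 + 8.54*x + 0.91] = 2.82*x^2 + 7.8*x + 8.54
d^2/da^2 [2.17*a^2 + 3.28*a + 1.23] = 4.34000000000000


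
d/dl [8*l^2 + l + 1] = 16*l + 1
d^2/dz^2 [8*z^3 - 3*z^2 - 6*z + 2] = 48*z - 6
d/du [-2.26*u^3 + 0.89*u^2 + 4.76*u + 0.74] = -6.78*u^2 + 1.78*u + 4.76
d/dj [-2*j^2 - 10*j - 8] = -4*j - 10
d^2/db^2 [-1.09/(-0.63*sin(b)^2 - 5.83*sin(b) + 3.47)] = (-1.730484*sin(b)^4 - 12.010383*sin(b)^3 - 43.983571*sin(b)^2 + 1.969957*sin(b) + 78.8615)/(0.63*sin(b)^2 + 5.83*sin(b) - 3.47)^3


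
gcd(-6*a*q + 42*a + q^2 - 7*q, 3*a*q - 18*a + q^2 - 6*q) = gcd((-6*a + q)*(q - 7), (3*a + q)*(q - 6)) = 1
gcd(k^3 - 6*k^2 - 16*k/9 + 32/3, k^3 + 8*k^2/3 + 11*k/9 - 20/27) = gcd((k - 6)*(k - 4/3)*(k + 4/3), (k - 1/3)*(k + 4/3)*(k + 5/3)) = k + 4/3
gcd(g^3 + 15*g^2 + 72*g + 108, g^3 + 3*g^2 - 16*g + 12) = g + 6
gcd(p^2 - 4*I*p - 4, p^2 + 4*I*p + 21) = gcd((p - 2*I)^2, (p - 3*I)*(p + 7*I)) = 1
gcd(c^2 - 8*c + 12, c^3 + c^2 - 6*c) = c - 2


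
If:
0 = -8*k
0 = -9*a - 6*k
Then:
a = 0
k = 0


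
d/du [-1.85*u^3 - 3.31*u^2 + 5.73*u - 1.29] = -5.55*u^2 - 6.62*u + 5.73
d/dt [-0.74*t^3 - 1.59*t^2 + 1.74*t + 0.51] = -2.22*t^2 - 3.18*t + 1.74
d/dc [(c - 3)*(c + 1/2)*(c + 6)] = 3*c^2 + 7*c - 33/2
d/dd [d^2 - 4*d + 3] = 2*d - 4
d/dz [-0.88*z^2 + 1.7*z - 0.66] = 1.7 - 1.76*z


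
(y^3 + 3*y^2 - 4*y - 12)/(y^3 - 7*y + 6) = (y + 2)/(y - 1)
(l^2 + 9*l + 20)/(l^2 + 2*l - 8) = (l + 5)/(l - 2)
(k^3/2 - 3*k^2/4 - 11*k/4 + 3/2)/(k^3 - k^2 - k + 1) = (2*k^3 - 3*k^2 - 11*k + 6)/(4*(k^3 - k^2 - k + 1))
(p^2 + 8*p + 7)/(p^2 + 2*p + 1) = (p + 7)/(p + 1)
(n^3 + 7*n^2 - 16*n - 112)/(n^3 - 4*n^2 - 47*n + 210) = (n^2 - 16)/(n^2 - 11*n + 30)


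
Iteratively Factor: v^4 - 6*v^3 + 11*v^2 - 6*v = (v - 2)*(v^3 - 4*v^2 + 3*v) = v*(v - 2)*(v^2 - 4*v + 3) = v*(v - 3)*(v - 2)*(v - 1)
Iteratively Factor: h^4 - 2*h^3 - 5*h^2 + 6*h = (h - 1)*(h^3 - h^2 - 6*h) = (h - 1)*(h + 2)*(h^2 - 3*h) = (h - 3)*(h - 1)*(h + 2)*(h)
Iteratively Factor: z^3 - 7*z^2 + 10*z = (z - 2)*(z^2 - 5*z) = z*(z - 2)*(z - 5)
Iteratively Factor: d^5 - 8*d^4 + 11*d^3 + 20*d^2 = (d)*(d^4 - 8*d^3 + 11*d^2 + 20*d) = d*(d - 5)*(d^3 - 3*d^2 - 4*d) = d*(d - 5)*(d - 4)*(d^2 + d) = d*(d - 5)*(d - 4)*(d + 1)*(d)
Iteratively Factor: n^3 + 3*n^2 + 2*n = (n)*(n^2 + 3*n + 2) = n*(n + 1)*(n + 2)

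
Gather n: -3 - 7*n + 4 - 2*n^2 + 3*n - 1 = -2*n^2 - 4*n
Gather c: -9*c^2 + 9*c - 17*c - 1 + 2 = -9*c^2 - 8*c + 1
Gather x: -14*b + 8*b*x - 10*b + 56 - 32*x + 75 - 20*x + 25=-24*b + x*(8*b - 52) + 156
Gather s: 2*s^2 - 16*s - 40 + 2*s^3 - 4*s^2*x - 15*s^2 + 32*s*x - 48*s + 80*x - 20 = 2*s^3 + s^2*(-4*x - 13) + s*(32*x - 64) + 80*x - 60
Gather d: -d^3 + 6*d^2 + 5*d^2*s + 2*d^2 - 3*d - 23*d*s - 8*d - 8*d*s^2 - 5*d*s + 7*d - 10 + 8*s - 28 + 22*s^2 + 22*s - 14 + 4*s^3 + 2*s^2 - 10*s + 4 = -d^3 + d^2*(5*s + 8) + d*(-8*s^2 - 28*s - 4) + 4*s^3 + 24*s^2 + 20*s - 48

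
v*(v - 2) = v^2 - 2*v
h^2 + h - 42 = (h - 6)*(h + 7)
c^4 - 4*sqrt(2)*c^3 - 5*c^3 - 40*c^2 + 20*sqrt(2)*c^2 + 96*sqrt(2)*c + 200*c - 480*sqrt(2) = (c - 5)*(c - 6*sqrt(2))*(c - 2*sqrt(2))*(c + 4*sqrt(2))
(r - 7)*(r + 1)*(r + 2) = r^3 - 4*r^2 - 19*r - 14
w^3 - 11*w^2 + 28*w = w*(w - 7)*(w - 4)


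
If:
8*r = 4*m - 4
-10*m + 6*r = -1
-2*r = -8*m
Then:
No Solution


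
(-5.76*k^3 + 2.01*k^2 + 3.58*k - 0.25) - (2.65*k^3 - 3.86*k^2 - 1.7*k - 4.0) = -8.41*k^3 + 5.87*k^2 + 5.28*k + 3.75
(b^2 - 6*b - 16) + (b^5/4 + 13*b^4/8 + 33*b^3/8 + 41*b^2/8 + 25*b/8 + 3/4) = b^5/4 + 13*b^4/8 + 33*b^3/8 + 49*b^2/8 - 23*b/8 - 61/4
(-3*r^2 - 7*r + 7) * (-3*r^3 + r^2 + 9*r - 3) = 9*r^5 + 18*r^4 - 55*r^3 - 47*r^2 + 84*r - 21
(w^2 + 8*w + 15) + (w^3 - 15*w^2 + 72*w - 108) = w^3 - 14*w^2 + 80*w - 93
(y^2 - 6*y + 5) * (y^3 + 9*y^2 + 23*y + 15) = y^5 + 3*y^4 - 26*y^3 - 78*y^2 + 25*y + 75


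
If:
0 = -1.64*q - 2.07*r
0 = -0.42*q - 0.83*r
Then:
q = 0.00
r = 0.00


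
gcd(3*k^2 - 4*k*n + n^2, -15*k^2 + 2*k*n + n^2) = 3*k - n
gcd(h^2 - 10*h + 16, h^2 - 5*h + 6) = h - 2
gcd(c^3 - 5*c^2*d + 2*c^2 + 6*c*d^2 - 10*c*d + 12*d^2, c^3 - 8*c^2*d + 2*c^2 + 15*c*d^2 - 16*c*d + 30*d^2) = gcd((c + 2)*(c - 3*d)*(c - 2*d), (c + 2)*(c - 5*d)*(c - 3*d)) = c^2 - 3*c*d + 2*c - 6*d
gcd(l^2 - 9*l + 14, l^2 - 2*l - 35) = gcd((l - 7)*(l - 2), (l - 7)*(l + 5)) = l - 7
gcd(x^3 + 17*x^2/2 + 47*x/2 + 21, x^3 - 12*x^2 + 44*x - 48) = 1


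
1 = 1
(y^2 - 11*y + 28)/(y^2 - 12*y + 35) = (y - 4)/(y - 5)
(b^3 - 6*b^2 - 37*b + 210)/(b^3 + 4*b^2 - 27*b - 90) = (b - 7)/(b + 3)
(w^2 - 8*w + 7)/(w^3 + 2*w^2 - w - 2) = (w - 7)/(w^2 + 3*w + 2)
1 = 1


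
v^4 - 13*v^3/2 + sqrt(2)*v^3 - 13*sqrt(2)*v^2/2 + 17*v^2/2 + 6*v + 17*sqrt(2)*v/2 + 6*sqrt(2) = (v - 4)*(v - 3)*(v + 1/2)*(v + sqrt(2))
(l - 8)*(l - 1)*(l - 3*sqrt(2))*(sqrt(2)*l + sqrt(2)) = sqrt(2)*l^4 - 8*sqrt(2)*l^3 - 6*l^3 - sqrt(2)*l^2 + 48*l^2 + 6*l + 8*sqrt(2)*l - 48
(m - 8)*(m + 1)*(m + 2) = m^3 - 5*m^2 - 22*m - 16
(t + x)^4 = t^4 + 4*t^3*x + 6*t^2*x^2 + 4*t*x^3 + x^4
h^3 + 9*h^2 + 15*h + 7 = (h + 1)^2*(h + 7)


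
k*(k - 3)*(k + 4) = k^3 + k^2 - 12*k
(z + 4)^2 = z^2 + 8*z + 16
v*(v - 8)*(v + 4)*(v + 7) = v^4 + 3*v^3 - 60*v^2 - 224*v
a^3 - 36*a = a*(a - 6)*(a + 6)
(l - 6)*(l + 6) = l^2 - 36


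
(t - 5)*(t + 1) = t^2 - 4*t - 5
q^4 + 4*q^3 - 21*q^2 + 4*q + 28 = (q - 2)^2*(q + 1)*(q + 7)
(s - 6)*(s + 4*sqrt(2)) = s^2 - 6*s + 4*sqrt(2)*s - 24*sqrt(2)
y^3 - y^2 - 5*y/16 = y*(y - 5/4)*(y + 1/4)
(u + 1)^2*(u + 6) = u^3 + 8*u^2 + 13*u + 6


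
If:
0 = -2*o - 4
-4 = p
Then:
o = -2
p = -4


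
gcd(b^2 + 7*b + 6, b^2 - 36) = b + 6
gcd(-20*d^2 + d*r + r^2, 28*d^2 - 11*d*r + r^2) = -4*d + r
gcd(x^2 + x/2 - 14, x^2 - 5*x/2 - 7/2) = x - 7/2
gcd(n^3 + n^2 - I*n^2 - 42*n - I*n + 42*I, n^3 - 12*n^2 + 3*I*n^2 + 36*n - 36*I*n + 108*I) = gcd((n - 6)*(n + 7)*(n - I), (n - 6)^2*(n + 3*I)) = n - 6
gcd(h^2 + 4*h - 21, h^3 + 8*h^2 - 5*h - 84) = h^2 + 4*h - 21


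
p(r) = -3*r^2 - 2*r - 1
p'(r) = -6*r - 2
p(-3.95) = -39.91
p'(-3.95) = 21.70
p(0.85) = -4.87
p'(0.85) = -7.10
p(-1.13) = -2.57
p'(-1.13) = 4.78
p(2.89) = -31.84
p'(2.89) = -19.34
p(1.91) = -15.76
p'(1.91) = -13.46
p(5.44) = -100.66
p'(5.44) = -34.64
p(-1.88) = -7.84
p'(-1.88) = 9.28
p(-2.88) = -20.12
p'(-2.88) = 15.28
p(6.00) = -121.00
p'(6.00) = -38.00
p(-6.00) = -97.00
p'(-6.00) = 34.00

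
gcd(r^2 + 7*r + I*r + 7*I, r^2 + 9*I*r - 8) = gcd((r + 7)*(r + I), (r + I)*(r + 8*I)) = r + I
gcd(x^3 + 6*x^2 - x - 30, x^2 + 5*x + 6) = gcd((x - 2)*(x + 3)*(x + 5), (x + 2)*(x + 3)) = x + 3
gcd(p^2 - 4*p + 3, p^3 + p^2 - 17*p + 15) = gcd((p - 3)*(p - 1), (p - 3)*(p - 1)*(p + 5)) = p^2 - 4*p + 3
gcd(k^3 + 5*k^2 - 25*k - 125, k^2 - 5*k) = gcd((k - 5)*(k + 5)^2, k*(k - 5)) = k - 5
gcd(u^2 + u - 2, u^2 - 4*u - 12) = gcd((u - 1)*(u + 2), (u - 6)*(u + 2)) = u + 2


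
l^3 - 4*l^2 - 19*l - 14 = (l - 7)*(l + 1)*(l + 2)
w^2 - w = w*(w - 1)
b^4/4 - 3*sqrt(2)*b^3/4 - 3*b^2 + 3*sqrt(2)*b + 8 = (b/2 + 1)*(b/2 + sqrt(2)/2)*(b - 2)*(b - 4*sqrt(2))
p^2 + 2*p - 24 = (p - 4)*(p + 6)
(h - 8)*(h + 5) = h^2 - 3*h - 40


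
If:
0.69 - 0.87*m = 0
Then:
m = 0.79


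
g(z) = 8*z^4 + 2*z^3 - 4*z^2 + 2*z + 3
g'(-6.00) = -6646.00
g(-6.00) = 9783.00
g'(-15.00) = -106528.00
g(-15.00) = 397323.00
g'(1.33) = 77.26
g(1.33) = 28.32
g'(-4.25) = -2312.12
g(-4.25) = 2378.75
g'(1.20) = 56.34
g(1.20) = 19.68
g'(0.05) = 1.62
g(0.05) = 3.09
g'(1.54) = 120.78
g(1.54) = 48.89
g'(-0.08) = 2.66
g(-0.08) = 2.81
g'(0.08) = 1.41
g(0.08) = 3.14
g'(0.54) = 4.47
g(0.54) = 3.91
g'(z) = 32*z^3 + 6*z^2 - 8*z + 2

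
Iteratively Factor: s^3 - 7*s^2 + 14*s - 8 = (s - 1)*(s^2 - 6*s + 8) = (s - 2)*(s - 1)*(s - 4)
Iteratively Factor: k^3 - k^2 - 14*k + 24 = (k - 2)*(k^2 + k - 12) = (k - 2)*(k + 4)*(k - 3)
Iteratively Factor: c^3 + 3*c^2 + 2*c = (c)*(c^2 + 3*c + 2) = c*(c + 1)*(c + 2)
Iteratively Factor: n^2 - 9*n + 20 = (n - 5)*(n - 4)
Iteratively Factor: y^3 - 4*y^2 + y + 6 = (y - 3)*(y^2 - y - 2) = (y - 3)*(y + 1)*(y - 2)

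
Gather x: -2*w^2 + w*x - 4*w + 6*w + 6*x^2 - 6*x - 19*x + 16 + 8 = -2*w^2 + 2*w + 6*x^2 + x*(w - 25) + 24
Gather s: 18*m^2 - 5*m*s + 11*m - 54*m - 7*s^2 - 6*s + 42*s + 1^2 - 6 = 18*m^2 - 43*m - 7*s^2 + s*(36 - 5*m) - 5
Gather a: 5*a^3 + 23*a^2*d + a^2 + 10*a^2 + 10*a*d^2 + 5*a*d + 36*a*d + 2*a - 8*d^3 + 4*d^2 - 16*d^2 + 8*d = 5*a^3 + a^2*(23*d + 11) + a*(10*d^2 + 41*d + 2) - 8*d^3 - 12*d^2 + 8*d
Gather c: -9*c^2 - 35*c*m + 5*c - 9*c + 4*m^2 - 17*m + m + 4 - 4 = -9*c^2 + c*(-35*m - 4) + 4*m^2 - 16*m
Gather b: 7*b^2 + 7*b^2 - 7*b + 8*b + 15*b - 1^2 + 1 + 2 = 14*b^2 + 16*b + 2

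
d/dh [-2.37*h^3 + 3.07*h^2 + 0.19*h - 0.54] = -7.11*h^2 + 6.14*h + 0.19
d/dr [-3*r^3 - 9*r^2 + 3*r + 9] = -9*r^2 - 18*r + 3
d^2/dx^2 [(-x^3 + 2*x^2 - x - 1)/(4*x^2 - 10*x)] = (-9*x^3 - 12*x^2 + 30*x - 25)/(x^3*(8*x^3 - 60*x^2 + 150*x - 125))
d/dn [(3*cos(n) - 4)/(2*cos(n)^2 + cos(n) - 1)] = (-6*sin(n)^2 - 16*cos(n) + 5)*sin(n)/(cos(n) + cos(2*n))^2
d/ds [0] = 0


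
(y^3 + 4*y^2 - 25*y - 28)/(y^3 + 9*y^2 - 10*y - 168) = (y + 1)/(y + 6)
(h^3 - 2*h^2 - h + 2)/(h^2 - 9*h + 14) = (h^2 - 1)/(h - 7)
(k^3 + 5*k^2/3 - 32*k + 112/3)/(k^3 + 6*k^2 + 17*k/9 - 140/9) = 3*(k^2 + 3*k - 28)/(3*k^2 + 22*k + 35)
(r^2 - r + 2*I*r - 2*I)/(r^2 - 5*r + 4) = (r + 2*I)/(r - 4)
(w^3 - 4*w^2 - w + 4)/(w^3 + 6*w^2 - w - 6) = (w - 4)/(w + 6)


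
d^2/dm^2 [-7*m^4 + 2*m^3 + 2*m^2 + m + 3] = -84*m^2 + 12*m + 4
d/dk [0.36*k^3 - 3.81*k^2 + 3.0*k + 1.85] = 1.08*k^2 - 7.62*k + 3.0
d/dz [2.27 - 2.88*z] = -2.88000000000000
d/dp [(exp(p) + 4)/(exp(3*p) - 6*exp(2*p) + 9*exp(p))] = 2*(-exp(2*p) - 6*exp(p) + 6)*exp(-p)/(exp(3*p) - 9*exp(2*p) + 27*exp(p) - 27)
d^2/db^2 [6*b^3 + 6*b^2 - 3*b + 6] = 36*b + 12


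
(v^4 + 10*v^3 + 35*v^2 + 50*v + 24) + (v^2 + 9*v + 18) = v^4 + 10*v^3 + 36*v^2 + 59*v + 42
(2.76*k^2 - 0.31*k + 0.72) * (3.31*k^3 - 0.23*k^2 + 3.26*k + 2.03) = 9.1356*k^5 - 1.6609*k^4 + 11.4521*k^3 + 4.4266*k^2 + 1.7179*k + 1.4616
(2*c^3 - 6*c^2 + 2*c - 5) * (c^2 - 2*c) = 2*c^5 - 10*c^4 + 14*c^3 - 9*c^2 + 10*c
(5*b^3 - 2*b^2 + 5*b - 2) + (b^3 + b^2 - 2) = 6*b^3 - b^2 + 5*b - 4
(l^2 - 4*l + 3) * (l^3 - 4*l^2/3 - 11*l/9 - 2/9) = l^5 - 16*l^4/3 + 64*l^3/9 + 2*l^2/3 - 25*l/9 - 2/3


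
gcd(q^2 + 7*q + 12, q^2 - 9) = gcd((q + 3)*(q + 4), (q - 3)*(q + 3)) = q + 3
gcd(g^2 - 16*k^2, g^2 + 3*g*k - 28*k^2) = g - 4*k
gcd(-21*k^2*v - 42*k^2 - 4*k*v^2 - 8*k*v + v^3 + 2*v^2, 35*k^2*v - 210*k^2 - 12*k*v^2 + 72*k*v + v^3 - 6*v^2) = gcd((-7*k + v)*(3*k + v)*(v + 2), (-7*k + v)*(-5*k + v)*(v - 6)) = -7*k + v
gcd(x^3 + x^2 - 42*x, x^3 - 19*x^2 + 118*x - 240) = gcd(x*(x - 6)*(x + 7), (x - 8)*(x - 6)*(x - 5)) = x - 6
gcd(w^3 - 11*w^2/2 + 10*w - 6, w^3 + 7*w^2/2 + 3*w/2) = 1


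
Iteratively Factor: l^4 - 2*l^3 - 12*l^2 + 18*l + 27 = (l + 3)*(l^3 - 5*l^2 + 3*l + 9) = (l - 3)*(l + 3)*(l^2 - 2*l - 3) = (l - 3)^2*(l + 3)*(l + 1)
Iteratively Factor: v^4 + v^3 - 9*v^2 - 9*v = (v + 1)*(v^3 - 9*v) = (v - 3)*(v + 1)*(v^2 + 3*v) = (v - 3)*(v + 1)*(v + 3)*(v)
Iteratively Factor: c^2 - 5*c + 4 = (c - 4)*(c - 1)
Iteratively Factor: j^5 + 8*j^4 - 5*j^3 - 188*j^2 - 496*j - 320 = (j - 5)*(j^4 + 13*j^3 + 60*j^2 + 112*j + 64) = (j - 5)*(j + 4)*(j^3 + 9*j^2 + 24*j + 16) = (j - 5)*(j + 4)^2*(j^2 + 5*j + 4) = (j - 5)*(j + 4)^3*(j + 1)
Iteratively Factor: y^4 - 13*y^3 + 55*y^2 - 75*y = (y)*(y^3 - 13*y^2 + 55*y - 75) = y*(y - 5)*(y^2 - 8*y + 15) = y*(y - 5)^2*(y - 3)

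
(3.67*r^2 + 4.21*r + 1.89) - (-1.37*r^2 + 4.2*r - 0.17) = 5.04*r^2 + 0.00999999999999979*r + 2.06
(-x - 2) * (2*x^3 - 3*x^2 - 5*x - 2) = -2*x^4 - x^3 + 11*x^2 + 12*x + 4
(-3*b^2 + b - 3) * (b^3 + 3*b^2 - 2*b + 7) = -3*b^5 - 8*b^4 + 6*b^3 - 32*b^2 + 13*b - 21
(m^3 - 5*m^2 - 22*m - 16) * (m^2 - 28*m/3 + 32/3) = m^5 - 43*m^4/3 + 106*m^3/3 + 136*m^2 - 256*m/3 - 512/3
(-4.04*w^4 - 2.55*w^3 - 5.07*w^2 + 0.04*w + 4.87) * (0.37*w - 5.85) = -1.4948*w^5 + 22.6905*w^4 + 13.0416*w^3 + 29.6743*w^2 + 1.5679*w - 28.4895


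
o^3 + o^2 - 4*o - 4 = (o - 2)*(o + 1)*(o + 2)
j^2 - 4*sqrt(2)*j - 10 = (j - 5*sqrt(2))*(j + sqrt(2))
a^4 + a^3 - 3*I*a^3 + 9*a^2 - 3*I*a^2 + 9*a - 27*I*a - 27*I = (a + 1)*(a - 3*I)^2*(a + 3*I)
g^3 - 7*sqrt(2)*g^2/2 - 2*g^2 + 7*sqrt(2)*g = g*(g - 2)*(g - 7*sqrt(2)/2)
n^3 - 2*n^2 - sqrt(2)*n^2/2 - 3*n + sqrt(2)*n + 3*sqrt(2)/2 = (n - 3)*(n + 1)*(n - sqrt(2)/2)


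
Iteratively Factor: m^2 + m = (m)*(m + 1)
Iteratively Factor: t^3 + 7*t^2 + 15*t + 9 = (t + 3)*(t^2 + 4*t + 3) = (t + 1)*(t + 3)*(t + 3)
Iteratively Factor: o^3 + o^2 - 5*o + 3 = (o - 1)*(o^2 + 2*o - 3) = (o - 1)^2*(o + 3)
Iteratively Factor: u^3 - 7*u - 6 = (u + 2)*(u^2 - 2*u - 3) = (u - 3)*(u + 2)*(u + 1)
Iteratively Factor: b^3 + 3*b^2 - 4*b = (b - 1)*(b^2 + 4*b) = b*(b - 1)*(b + 4)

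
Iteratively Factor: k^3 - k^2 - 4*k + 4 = (k - 1)*(k^2 - 4) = (k - 1)*(k + 2)*(k - 2)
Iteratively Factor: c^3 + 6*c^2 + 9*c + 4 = (c + 1)*(c^2 + 5*c + 4) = (c + 1)^2*(c + 4)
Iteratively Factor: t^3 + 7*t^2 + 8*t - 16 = (t + 4)*(t^2 + 3*t - 4) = (t + 4)^2*(t - 1)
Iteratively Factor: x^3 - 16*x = (x - 4)*(x^2 + 4*x) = x*(x - 4)*(x + 4)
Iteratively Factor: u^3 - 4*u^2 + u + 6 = (u - 2)*(u^2 - 2*u - 3) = (u - 2)*(u + 1)*(u - 3)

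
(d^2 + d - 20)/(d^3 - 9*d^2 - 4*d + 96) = (d + 5)/(d^2 - 5*d - 24)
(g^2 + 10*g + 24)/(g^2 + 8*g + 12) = (g + 4)/(g + 2)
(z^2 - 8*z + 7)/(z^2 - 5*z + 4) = (z - 7)/(z - 4)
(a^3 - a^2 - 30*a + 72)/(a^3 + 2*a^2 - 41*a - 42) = (a^3 - a^2 - 30*a + 72)/(a^3 + 2*a^2 - 41*a - 42)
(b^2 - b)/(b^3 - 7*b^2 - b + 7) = b/(b^2 - 6*b - 7)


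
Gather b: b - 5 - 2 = b - 7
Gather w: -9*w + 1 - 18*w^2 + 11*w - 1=-18*w^2 + 2*w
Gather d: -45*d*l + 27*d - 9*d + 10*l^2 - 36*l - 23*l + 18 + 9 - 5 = d*(18 - 45*l) + 10*l^2 - 59*l + 22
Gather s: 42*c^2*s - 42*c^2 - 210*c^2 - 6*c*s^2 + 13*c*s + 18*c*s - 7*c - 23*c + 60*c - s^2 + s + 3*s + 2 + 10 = -252*c^2 + 30*c + s^2*(-6*c - 1) + s*(42*c^2 + 31*c + 4) + 12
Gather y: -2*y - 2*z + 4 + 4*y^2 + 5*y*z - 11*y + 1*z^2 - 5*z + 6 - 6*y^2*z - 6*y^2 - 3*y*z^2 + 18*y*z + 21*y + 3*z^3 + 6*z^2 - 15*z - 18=y^2*(-6*z - 2) + y*(-3*z^2 + 23*z + 8) + 3*z^3 + 7*z^2 - 22*z - 8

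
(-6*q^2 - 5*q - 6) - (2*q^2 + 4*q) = -8*q^2 - 9*q - 6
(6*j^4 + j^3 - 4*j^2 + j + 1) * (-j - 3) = -6*j^5 - 19*j^4 + j^3 + 11*j^2 - 4*j - 3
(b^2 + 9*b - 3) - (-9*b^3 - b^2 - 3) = 9*b^3 + 2*b^2 + 9*b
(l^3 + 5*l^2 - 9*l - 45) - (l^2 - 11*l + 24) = l^3 + 4*l^2 + 2*l - 69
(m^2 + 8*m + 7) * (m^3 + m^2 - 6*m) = m^5 + 9*m^4 + 9*m^3 - 41*m^2 - 42*m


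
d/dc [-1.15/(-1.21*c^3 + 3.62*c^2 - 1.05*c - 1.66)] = (-4.1745*c^2 + 8.326*c - 1.2075)/(1.21*c^3 - 3.62*c^2 + 1.05*c + 1.66)^2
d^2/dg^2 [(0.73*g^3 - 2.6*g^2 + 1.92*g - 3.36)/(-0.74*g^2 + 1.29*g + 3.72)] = (4.44089209850063e-16*g^5 - 3.587538*g^3 + 32.964552*g^2 - 111.569184*g + 120.06864)/(0.405224*g^6 - 2.119212*g^5 - 2.416914*g^4 + 19.159983*g^3 + 12.149892*g^2 - 53.554608*g - 51.478848)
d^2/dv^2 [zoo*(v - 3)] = 0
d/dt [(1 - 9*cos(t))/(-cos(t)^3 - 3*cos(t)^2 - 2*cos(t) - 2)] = (18*cos(t)^3 + 24*cos(t)^2 - 6*cos(t) - 20)*sin(t)/(cos(t)^3 + 3*cos(t)^2 + 2*cos(t) + 2)^2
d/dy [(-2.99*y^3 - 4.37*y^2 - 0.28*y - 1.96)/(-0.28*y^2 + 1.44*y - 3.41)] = (0.8372*y^4 - 8.6112*y^3 + 24.2165*y^2 + 28.7058*y + 3.7772)/(0.0784*y^4 - 0.8064*y^3 + 3.9832*y^2 - 9.8208*y + 11.6281)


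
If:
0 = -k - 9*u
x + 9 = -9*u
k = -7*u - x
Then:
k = 81/11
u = -9/11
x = -18/11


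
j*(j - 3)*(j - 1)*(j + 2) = j^4 - 2*j^3 - 5*j^2 + 6*j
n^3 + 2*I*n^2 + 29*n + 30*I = (n - 5*I)*(n + I)*(n + 6*I)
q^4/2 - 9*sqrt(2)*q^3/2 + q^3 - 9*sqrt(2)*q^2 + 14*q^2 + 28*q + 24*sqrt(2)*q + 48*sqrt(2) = (q/2 + sqrt(2)/2)*(q + 2)*(q - 6*sqrt(2))*(q - 4*sqrt(2))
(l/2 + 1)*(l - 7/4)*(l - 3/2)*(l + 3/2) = l^4/2 + l^3/8 - 23*l^2/8 - 9*l/32 + 63/16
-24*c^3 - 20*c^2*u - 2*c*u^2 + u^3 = (-6*c + u)*(2*c + u)^2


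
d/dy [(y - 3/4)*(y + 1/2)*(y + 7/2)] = 3*y^2 + 13*y/2 - 5/4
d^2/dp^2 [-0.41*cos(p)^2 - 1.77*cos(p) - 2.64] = 1.77*cos(p) + 0.82*cos(2*p)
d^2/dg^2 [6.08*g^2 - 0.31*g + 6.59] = 12.1600000000000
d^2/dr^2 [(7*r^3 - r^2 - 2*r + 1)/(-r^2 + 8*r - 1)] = 2*(-431*r^3 + 162*r^2 - 3*r - 46)/(r^6 - 24*r^5 + 195*r^4 - 560*r^3 + 195*r^2 - 24*r + 1)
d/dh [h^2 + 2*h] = 2*h + 2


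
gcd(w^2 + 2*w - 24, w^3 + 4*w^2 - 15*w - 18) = w + 6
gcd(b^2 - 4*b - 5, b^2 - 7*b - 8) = b + 1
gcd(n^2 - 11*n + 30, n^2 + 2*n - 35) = n - 5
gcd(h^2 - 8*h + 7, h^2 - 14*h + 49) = h - 7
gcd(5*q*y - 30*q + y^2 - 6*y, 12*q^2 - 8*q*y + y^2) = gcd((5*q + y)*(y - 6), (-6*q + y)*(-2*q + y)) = 1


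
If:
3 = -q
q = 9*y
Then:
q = -3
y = -1/3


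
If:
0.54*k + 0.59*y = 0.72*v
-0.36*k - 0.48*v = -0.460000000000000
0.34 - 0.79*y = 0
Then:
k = 0.40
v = 0.66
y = 0.43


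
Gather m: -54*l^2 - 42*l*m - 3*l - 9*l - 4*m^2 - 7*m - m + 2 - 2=-54*l^2 - 12*l - 4*m^2 + m*(-42*l - 8)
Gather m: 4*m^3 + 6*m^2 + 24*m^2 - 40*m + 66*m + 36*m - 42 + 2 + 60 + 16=4*m^3 + 30*m^2 + 62*m + 36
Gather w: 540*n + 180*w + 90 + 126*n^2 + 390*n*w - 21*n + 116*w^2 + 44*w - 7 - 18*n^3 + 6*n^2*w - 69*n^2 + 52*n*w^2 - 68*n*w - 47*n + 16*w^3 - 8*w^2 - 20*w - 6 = -18*n^3 + 57*n^2 + 472*n + 16*w^3 + w^2*(52*n + 108) + w*(6*n^2 + 322*n + 204) + 77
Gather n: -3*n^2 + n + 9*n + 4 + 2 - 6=-3*n^2 + 10*n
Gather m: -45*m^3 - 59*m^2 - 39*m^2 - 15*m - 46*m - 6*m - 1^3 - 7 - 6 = -45*m^3 - 98*m^2 - 67*m - 14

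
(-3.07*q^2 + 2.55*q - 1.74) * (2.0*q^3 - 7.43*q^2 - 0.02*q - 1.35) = -6.14*q^5 + 27.9101*q^4 - 22.3651*q^3 + 17.0217*q^2 - 3.4077*q + 2.349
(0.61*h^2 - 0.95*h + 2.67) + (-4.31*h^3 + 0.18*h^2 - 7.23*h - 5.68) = -4.31*h^3 + 0.79*h^2 - 8.18*h - 3.01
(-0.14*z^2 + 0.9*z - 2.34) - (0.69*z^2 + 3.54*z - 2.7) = -0.83*z^2 - 2.64*z + 0.36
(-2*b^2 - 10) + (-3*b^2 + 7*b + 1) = -5*b^2 + 7*b - 9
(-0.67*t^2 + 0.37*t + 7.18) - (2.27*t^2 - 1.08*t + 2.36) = -2.94*t^2 + 1.45*t + 4.82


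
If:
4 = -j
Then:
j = -4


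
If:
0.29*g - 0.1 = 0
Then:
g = 0.34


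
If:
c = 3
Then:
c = 3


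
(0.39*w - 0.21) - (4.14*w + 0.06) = -3.75*w - 0.27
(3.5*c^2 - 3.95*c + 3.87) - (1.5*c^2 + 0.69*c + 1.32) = 2.0*c^2 - 4.64*c + 2.55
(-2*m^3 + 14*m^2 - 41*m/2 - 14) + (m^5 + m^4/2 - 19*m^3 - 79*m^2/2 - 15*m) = m^5 + m^4/2 - 21*m^3 - 51*m^2/2 - 71*m/2 - 14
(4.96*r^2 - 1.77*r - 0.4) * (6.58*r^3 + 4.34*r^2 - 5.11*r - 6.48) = 32.6368*r^5 + 9.8798*r^4 - 35.6594*r^3 - 24.8321*r^2 + 13.5136*r + 2.592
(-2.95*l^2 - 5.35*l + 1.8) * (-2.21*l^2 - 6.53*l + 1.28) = 6.5195*l^4 + 31.087*l^3 + 27.1815*l^2 - 18.602*l + 2.304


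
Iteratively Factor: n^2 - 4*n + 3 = (n - 1)*(n - 3)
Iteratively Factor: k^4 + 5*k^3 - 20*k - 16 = (k + 1)*(k^3 + 4*k^2 - 4*k - 16) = (k + 1)*(k + 4)*(k^2 - 4) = (k - 2)*(k + 1)*(k + 4)*(k + 2)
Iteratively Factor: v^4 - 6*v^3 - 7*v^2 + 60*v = (v - 5)*(v^3 - v^2 - 12*v) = v*(v - 5)*(v^2 - v - 12) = v*(v - 5)*(v - 4)*(v + 3)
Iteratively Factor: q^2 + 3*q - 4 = (q - 1)*(q + 4)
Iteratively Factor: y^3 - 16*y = (y - 4)*(y^2 + 4*y) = y*(y - 4)*(y + 4)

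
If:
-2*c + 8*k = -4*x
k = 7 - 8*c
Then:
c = 2*x/33 + 28/33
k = 7/33 - 16*x/33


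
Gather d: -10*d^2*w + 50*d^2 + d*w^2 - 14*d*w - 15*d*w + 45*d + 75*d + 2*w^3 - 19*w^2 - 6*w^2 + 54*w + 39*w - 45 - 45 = d^2*(50 - 10*w) + d*(w^2 - 29*w + 120) + 2*w^3 - 25*w^2 + 93*w - 90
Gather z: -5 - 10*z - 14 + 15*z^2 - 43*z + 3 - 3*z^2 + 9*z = 12*z^2 - 44*z - 16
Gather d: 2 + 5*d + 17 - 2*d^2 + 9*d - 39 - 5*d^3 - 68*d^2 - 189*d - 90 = -5*d^3 - 70*d^2 - 175*d - 110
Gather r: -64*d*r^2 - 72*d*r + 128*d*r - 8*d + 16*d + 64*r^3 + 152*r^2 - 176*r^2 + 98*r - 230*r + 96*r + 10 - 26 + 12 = 8*d + 64*r^3 + r^2*(-64*d - 24) + r*(56*d - 36) - 4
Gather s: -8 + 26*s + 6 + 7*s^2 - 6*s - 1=7*s^2 + 20*s - 3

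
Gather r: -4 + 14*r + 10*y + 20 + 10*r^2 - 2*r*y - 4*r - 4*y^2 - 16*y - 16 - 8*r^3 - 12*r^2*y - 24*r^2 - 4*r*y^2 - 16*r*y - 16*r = -8*r^3 + r^2*(-12*y - 14) + r*(-4*y^2 - 18*y - 6) - 4*y^2 - 6*y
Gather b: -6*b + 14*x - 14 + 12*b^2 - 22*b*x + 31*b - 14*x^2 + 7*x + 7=12*b^2 + b*(25 - 22*x) - 14*x^2 + 21*x - 7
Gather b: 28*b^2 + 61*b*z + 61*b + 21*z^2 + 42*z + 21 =28*b^2 + b*(61*z + 61) + 21*z^2 + 42*z + 21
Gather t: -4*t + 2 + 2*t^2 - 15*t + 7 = 2*t^2 - 19*t + 9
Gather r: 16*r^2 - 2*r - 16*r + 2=16*r^2 - 18*r + 2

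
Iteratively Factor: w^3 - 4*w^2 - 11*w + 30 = (w - 2)*(w^2 - 2*w - 15) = (w - 2)*(w + 3)*(w - 5)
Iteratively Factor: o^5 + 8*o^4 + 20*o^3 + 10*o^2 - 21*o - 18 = (o + 2)*(o^4 + 6*o^3 + 8*o^2 - 6*o - 9) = (o - 1)*(o + 2)*(o^3 + 7*o^2 + 15*o + 9) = (o - 1)*(o + 2)*(o + 3)*(o^2 + 4*o + 3) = (o - 1)*(o + 1)*(o + 2)*(o + 3)*(o + 3)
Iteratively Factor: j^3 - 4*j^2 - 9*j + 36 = (j - 4)*(j^2 - 9) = (j - 4)*(j + 3)*(j - 3)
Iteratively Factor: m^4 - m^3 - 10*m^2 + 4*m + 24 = (m + 2)*(m^3 - 3*m^2 - 4*m + 12) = (m - 2)*(m + 2)*(m^2 - m - 6) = (m - 3)*(m - 2)*(m + 2)*(m + 2)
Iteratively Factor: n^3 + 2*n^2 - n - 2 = (n + 2)*(n^2 - 1) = (n + 1)*(n + 2)*(n - 1)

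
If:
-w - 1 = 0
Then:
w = -1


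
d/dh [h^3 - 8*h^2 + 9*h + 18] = 3*h^2 - 16*h + 9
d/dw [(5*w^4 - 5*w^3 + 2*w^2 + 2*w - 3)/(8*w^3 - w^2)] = (40*w^5 - 10*w^4 - 11*w^3 - 32*w^2 + 74*w - 6)/(w^3*(64*w^2 - 16*w + 1))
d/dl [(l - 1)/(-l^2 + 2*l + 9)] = (-l^2 + 2*l + 2*(l - 1)^2 + 9)/(-l^2 + 2*l + 9)^2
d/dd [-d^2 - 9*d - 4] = -2*d - 9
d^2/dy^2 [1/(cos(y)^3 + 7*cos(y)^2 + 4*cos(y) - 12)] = ((19*cos(y) + 56*cos(2*y) + 9*cos(3*y))*(cos(y)^3 + 7*cos(y)^2 + 4*cos(y) - 12)/4 + 2*(3*cos(y)^2 + 14*cos(y) + 4)^2*sin(y)^2)/(cos(y)^3 + 7*cos(y)^2 + 4*cos(y) - 12)^3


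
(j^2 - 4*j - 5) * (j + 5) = j^3 + j^2 - 25*j - 25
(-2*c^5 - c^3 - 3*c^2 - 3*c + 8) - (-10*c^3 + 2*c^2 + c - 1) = -2*c^5 + 9*c^3 - 5*c^2 - 4*c + 9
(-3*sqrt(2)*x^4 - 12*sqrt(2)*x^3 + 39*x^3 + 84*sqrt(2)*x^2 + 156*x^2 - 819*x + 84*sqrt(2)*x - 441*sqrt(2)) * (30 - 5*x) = 15*sqrt(2)*x^5 - 195*x^4 - 30*sqrt(2)*x^4 - 780*sqrt(2)*x^3 + 390*x^3 + 2100*sqrt(2)*x^2 + 8775*x^2 - 24570*x + 4725*sqrt(2)*x - 13230*sqrt(2)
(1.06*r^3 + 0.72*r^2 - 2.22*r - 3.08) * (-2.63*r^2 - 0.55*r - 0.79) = -2.7878*r^5 - 2.4766*r^4 + 4.6052*r^3 + 8.7526*r^2 + 3.4478*r + 2.4332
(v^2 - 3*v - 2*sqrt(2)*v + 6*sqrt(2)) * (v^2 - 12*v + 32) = v^4 - 15*v^3 - 2*sqrt(2)*v^3 + 30*sqrt(2)*v^2 + 68*v^2 - 136*sqrt(2)*v - 96*v + 192*sqrt(2)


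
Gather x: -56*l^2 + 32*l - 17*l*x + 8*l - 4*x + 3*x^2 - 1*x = -56*l^2 + 40*l + 3*x^2 + x*(-17*l - 5)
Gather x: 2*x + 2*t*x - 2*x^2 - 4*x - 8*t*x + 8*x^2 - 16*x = 6*x^2 + x*(-6*t - 18)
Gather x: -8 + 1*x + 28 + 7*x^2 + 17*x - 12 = 7*x^2 + 18*x + 8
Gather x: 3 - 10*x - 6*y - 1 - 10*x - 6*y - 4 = -20*x - 12*y - 2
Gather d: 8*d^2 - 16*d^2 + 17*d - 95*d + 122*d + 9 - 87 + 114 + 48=-8*d^2 + 44*d + 84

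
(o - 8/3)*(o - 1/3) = o^2 - 3*o + 8/9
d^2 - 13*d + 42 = (d - 7)*(d - 6)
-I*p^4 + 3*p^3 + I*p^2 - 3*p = p*(p + 1)*(p + 3*I)*(-I*p + I)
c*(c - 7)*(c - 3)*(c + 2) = c^4 - 8*c^3 + c^2 + 42*c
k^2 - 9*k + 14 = (k - 7)*(k - 2)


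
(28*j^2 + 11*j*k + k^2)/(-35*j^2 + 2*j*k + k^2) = (-4*j - k)/(5*j - k)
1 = 1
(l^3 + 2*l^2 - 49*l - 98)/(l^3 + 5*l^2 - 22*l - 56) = (l - 7)/(l - 4)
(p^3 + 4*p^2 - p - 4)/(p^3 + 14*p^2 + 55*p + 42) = (p^2 + 3*p - 4)/(p^2 + 13*p + 42)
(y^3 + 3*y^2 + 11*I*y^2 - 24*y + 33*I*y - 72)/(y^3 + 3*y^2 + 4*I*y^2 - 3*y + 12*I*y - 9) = (y + 8*I)/(y + I)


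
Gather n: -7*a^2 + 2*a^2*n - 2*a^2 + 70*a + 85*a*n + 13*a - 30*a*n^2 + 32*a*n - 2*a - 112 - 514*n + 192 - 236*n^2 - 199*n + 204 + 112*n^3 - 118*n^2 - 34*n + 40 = -9*a^2 + 81*a + 112*n^3 + n^2*(-30*a - 354) + n*(2*a^2 + 117*a - 747) + 324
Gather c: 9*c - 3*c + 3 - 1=6*c + 2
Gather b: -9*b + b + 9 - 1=8 - 8*b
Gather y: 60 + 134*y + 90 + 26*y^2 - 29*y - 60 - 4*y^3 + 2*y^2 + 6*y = -4*y^3 + 28*y^2 + 111*y + 90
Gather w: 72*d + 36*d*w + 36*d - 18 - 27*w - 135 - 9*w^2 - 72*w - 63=108*d - 9*w^2 + w*(36*d - 99) - 216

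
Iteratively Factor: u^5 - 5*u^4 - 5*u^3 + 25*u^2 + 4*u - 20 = (u + 1)*(u^4 - 6*u^3 + u^2 + 24*u - 20) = (u - 2)*(u + 1)*(u^3 - 4*u^2 - 7*u + 10) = (u - 2)*(u + 1)*(u + 2)*(u^2 - 6*u + 5) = (u - 5)*(u - 2)*(u + 1)*(u + 2)*(u - 1)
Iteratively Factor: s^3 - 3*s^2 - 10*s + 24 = (s - 4)*(s^2 + s - 6) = (s - 4)*(s - 2)*(s + 3)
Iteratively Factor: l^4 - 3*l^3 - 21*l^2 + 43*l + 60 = (l + 1)*(l^3 - 4*l^2 - 17*l + 60) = (l - 5)*(l + 1)*(l^2 + l - 12) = (l - 5)*(l - 3)*(l + 1)*(l + 4)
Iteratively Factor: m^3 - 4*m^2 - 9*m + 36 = (m + 3)*(m^2 - 7*m + 12) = (m - 4)*(m + 3)*(m - 3)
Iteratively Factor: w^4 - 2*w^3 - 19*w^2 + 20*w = (w)*(w^3 - 2*w^2 - 19*w + 20) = w*(w - 1)*(w^2 - w - 20) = w*(w - 1)*(w + 4)*(w - 5)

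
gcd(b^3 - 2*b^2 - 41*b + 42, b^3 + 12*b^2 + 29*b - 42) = b^2 + 5*b - 6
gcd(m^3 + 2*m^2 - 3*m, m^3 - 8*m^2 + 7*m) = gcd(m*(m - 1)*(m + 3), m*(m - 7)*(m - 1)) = m^2 - m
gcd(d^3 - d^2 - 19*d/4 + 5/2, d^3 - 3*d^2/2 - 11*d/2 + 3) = d^2 + 3*d/2 - 1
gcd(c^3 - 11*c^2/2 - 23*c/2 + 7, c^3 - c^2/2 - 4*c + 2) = c^2 + 3*c/2 - 1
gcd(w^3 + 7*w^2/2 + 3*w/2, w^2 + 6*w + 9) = w + 3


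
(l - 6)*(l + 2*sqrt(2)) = l^2 - 6*l + 2*sqrt(2)*l - 12*sqrt(2)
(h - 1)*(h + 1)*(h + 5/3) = h^3 + 5*h^2/3 - h - 5/3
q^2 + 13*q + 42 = (q + 6)*(q + 7)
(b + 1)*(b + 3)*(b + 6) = b^3 + 10*b^2 + 27*b + 18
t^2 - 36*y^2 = (t - 6*y)*(t + 6*y)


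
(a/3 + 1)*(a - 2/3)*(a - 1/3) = a^3/3 + 2*a^2/3 - 25*a/27 + 2/9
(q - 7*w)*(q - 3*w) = q^2 - 10*q*w + 21*w^2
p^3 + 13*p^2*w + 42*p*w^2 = p*(p + 6*w)*(p + 7*w)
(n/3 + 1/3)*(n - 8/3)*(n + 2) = n^3/3 + n^2/9 - 2*n - 16/9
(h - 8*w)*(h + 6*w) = h^2 - 2*h*w - 48*w^2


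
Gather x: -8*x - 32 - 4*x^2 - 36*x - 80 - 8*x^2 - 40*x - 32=-12*x^2 - 84*x - 144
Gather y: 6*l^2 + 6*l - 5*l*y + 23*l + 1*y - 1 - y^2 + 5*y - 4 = 6*l^2 + 29*l - y^2 + y*(6 - 5*l) - 5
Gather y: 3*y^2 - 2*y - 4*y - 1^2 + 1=3*y^2 - 6*y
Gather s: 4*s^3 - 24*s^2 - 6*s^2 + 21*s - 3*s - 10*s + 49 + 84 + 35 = 4*s^3 - 30*s^2 + 8*s + 168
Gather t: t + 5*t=6*t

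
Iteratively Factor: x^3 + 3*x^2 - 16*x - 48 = (x - 4)*(x^2 + 7*x + 12) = (x - 4)*(x + 4)*(x + 3)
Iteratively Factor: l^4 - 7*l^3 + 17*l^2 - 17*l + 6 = (l - 3)*(l^3 - 4*l^2 + 5*l - 2) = (l - 3)*(l - 1)*(l^2 - 3*l + 2) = (l - 3)*(l - 2)*(l - 1)*(l - 1)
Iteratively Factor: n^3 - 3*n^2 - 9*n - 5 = (n + 1)*(n^2 - 4*n - 5) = (n - 5)*(n + 1)*(n + 1)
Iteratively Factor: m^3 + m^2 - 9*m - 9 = (m - 3)*(m^2 + 4*m + 3) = (m - 3)*(m + 1)*(m + 3)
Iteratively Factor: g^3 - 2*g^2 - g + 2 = (g - 1)*(g^2 - g - 2) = (g - 1)*(g + 1)*(g - 2)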